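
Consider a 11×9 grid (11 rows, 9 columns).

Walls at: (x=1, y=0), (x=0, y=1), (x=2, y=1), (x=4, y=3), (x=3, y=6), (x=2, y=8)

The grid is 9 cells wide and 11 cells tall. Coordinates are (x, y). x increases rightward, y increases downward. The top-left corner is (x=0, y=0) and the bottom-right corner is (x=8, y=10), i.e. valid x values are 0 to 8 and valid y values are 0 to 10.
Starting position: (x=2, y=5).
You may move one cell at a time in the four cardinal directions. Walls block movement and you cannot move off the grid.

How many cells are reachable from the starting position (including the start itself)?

BFS flood-fill from (x=2, y=5):
  Distance 0: (x=2, y=5)
  Distance 1: (x=2, y=4), (x=1, y=5), (x=3, y=5), (x=2, y=6)
  Distance 2: (x=2, y=3), (x=1, y=4), (x=3, y=4), (x=0, y=5), (x=4, y=5), (x=1, y=6), (x=2, y=7)
  Distance 3: (x=2, y=2), (x=1, y=3), (x=3, y=3), (x=0, y=4), (x=4, y=4), (x=5, y=5), (x=0, y=6), (x=4, y=6), (x=1, y=7), (x=3, y=7)
  Distance 4: (x=1, y=2), (x=3, y=2), (x=0, y=3), (x=5, y=4), (x=6, y=5), (x=5, y=6), (x=0, y=7), (x=4, y=7), (x=1, y=8), (x=3, y=8)
  Distance 5: (x=1, y=1), (x=3, y=1), (x=0, y=2), (x=4, y=2), (x=5, y=3), (x=6, y=4), (x=7, y=5), (x=6, y=6), (x=5, y=7), (x=0, y=8), (x=4, y=8), (x=1, y=9), (x=3, y=9)
  Distance 6: (x=3, y=0), (x=4, y=1), (x=5, y=2), (x=6, y=3), (x=7, y=4), (x=8, y=5), (x=7, y=6), (x=6, y=7), (x=5, y=8), (x=0, y=9), (x=2, y=9), (x=4, y=9), (x=1, y=10), (x=3, y=10)
  Distance 7: (x=2, y=0), (x=4, y=0), (x=5, y=1), (x=6, y=2), (x=7, y=3), (x=8, y=4), (x=8, y=6), (x=7, y=7), (x=6, y=8), (x=5, y=9), (x=0, y=10), (x=2, y=10), (x=4, y=10)
  Distance 8: (x=5, y=0), (x=6, y=1), (x=7, y=2), (x=8, y=3), (x=8, y=7), (x=7, y=8), (x=6, y=9), (x=5, y=10)
  Distance 9: (x=6, y=0), (x=7, y=1), (x=8, y=2), (x=8, y=8), (x=7, y=9), (x=6, y=10)
  Distance 10: (x=7, y=0), (x=8, y=1), (x=8, y=9), (x=7, y=10)
  Distance 11: (x=8, y=0), (x=8, y=10)
Total reachable: 92 (grid has 93 open cells total)

Answer: Reachable cells: 92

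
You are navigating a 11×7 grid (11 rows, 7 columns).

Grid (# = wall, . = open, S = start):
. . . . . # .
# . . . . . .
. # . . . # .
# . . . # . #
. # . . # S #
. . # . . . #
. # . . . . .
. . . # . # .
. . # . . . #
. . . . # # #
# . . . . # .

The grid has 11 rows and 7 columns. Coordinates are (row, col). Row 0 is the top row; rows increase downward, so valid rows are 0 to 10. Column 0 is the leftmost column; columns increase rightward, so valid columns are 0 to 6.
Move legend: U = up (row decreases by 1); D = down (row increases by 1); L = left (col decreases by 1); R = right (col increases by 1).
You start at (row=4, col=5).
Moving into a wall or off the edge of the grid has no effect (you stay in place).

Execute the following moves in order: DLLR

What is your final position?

Answer: Final position: (row=5, col=4)

Derivation:
Start: (row=4, col=5)
  D (down): (row=4, col=5) -> (row=5, col=5)
  L (left): (row=5, col=5) -> (row=5, col=4)
  L (left): (row=5, col=4) -> (row=5, col=3)
  R (right): (row=5, col=3) -> (row=5, col=4)
Final: (row=5, col=4)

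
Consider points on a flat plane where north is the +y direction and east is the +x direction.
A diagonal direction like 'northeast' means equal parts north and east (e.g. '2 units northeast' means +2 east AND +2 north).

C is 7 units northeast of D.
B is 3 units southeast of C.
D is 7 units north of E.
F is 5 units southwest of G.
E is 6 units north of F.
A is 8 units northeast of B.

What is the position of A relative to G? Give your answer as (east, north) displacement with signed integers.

Answer: A is at (east=13, north=20) relative to G.

Derivation:
Place G at the origin (east=0, north=0).
  F is 5 units southwest of G: delta (east=-5, north=-5); F at (east=-5, north=-5).
  E is 6 units north of F: delta (east=+0, north=+6); E at (east=-5, north=1).
  D is 7 units north of E: delta (east=+0, north=+7); D at (east=-5, north=8).
  C is 7 units northeast of D: delta (east=+7, north=+7); C at (east=2, north=15).
  B is 3 units southeast of C: delta (east=+3, north=-3); B at (east=5, north=12).
  A is 8 units northeast of B: delta (east=+8, north=+8); A at (east=13, north=20).
Therefore A relative to G: (east=13, north=20).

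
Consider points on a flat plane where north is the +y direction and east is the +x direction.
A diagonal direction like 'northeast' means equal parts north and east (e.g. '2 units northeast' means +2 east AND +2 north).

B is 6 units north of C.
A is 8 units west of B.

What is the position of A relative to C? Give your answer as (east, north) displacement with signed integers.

Answer: A is at (east=-8, north=6) relative to C.

Derivation:
Place C at the origin (east=0, north=0).
  B is 6 units north of C: delta (east=+0, north=+6); B at (east=0, north=6).
  A is 8 units west of B: delta (east=-8, north=+0); A at (east=-8, north=6).
Therefore A relative to C: (east=-8, north=6).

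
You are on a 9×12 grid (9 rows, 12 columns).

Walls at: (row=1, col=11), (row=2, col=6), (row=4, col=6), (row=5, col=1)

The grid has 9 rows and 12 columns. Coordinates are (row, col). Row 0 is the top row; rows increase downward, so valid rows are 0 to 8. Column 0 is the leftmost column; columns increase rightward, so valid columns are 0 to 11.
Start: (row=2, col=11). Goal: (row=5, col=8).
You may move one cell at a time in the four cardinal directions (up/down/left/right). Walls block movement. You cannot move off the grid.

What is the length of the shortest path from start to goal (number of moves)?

BFS from (row=2, col=11) until reaching (row=5, col=8):
  Distance 0: (row=2, col=11)
  Distance 1: (row=2, col=10), (row=3, col=11)
  Distance 2: (row=1, col=10), (row=2, col=9), (row=3, col=10), (row=4, col=11)
  Distance 3: (row=0, col=10), (row=1, col=9), (row=2, col=8), (row=3, col=9), (row=4, col=10), (row=5, col=11)
  Distance 4: (row=0, col=9), (row=0, col=11), (row=1, col=8), (row=2, col=7), (row=3, col=8), (row=4, col=9), (row=5, col=10), (row=6, col=11)
  Distance 5: (row=0, col=8), (row=1, col=7), (row=3, col=7), (row=4, col=8), (row=5, col=9), (row=6, col=10), (row=7, col=11)
  Distance 6: (row=0, col=7), (row=1, col=6), (row=3, col=6), (row=4, col=7), (row=5, col=8), (row=6, col=9), (row=7, col=10), (row=8, col=11)  <- goal reached here
One shortest path (6 moves): (row=2, col=11) -> (row=2, col=10) -> (row=2, col=9) -> (row=2, col=8) -> (row=3, col=8) -> (row=4, col=8) -> (row=5, col=8)

Answer: Shortest path length: 6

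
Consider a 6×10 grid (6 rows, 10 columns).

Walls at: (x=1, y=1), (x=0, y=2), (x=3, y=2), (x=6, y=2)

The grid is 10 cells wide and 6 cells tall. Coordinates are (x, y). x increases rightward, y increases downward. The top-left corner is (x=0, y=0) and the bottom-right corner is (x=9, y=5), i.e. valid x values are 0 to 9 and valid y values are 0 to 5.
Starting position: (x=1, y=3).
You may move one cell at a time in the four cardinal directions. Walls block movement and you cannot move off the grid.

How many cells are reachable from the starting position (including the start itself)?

BFS flood-fill from (x=1, y=3):
  Distance 0: (x=1, y=3)
  Distance 1: (x=1, y=2), (x=0, y=3), (x=2, y=3), (x=1, y=4)
  Distance 2: (x=2, y=2), (x=3, y=3), (x=0, y=4), (x=2, y=4), (x=1, y=5)
  Distance 3: (x=2, y=1), (x=4, y=3), (x=3, y=4), (x=0, y=5), (x=2, y=5)
  Distance 4: (x=2, y=0), (x=3, y=1), (x=4, y=2), (x=5, y=3), (x=4, y=4), (x=3, y=5)
  Distance 5: (x=1, y=0), (x=3, y=0), (x=4, y=1), (x=5, y=2), (x=6, y=3), (x=5, y=4), (x=4, y=5)
  Distance 6: (x=0, y=0), (x=4, y=0), (x=5, y=1), (x=7, y=3), (x=6, y=4), (x=5, y=5)
  Distance 7: (x=5, y=0), (x=0, y=1), (x=6, y=1), (x=7, y=2), (x=8, y=3), (x=7, y=4), (x=6, y=5)
  Distance 8: (x=6, y=0), (x=7, y=1), (x=8, y=2), (x=9, y=3), (x=8, y=4), (x=7, y=5)
  Distance 9: (x=7, y=0), (x=8, y=1), (x=9, y=2), (x=9, y=4), (x=8, y=5)
  Distance 10: (x=8, y=0), (x=9, y=1), (x=9, y=5)
  Distance 11: (x=9, y=0)
Total reachable: 56 (grid has 56 open cells total)

Answer: Reachable cells: 56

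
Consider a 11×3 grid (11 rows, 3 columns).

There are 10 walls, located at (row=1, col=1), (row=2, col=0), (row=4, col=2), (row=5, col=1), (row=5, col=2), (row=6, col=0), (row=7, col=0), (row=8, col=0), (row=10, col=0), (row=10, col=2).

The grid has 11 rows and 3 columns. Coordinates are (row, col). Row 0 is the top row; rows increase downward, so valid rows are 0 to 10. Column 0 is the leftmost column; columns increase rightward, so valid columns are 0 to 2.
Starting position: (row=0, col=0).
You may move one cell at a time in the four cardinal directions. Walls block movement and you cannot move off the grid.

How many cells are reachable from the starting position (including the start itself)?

BFS flood-fill from (row=0, col=0):
  Distance 0: (row=0, col=0)
  Distance 1: (row=0, col=1), (row=1, col=0)
  Distance 2: (row=0, col=2)
  Distance 3: (row=1, col=2)
  Distance 4: (row=2, col=2)
  Distance 5: (row=2, col=1), (row=3, col=2)
  Distance 6: (row=3, col=1)
  Distance 7: (row=3, col=0), (row=4, col=1)
  Distance 8: (row=4, col=0)
  Distance 9: (row=5, col=0)
Total reachable: 13 (grid has 23 open cells total)

Answer: Reachable cells: 13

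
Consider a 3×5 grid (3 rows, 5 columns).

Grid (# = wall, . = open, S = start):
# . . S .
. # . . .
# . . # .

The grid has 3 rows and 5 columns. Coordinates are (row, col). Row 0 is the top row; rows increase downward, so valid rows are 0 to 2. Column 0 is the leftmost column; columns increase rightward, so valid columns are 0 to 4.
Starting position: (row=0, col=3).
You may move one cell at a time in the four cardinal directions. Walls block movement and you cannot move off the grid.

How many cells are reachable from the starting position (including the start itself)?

BFS flood-fill from (row=0, col=3):
  Distance 0: (row=0, col=3)
  Distance 1: (row=0, col=2), (row=0, col=4), (row=1, col=3)
  Distance 2: (row=0, col=1), (row=1, col=2), (row=1, col=4)
  Distance 3: (row=2, col=2), (row=2, col=4)
  Distance 4: (row=2, col=1)
Total reachable: 10 (grid has 11 open cells total)

Answer: Reachable cells: 10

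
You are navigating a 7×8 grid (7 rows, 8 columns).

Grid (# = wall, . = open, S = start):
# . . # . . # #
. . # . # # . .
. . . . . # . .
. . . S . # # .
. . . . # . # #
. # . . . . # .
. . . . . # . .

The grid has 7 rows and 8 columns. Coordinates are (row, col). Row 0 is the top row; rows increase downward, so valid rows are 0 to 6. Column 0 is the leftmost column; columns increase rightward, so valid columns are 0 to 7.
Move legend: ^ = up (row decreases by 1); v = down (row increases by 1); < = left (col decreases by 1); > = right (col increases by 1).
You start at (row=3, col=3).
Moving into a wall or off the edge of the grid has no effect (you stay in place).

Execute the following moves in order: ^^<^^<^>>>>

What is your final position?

Answer: Final position: (row=1, col=3)

Derivation:
Start: (row=3, col=3)
  ^ (up): (row=3, col=3) -> (row=2, col=3)
  ^ (up): (row=2, col=3) -> (row=1, col=3)
  < (left): blocked, stay at (row=1, col=3)
  ^ (up): blocked, stay at (row=1, col=3)
  ^ (up): blocked, stay at (row=1, col=3)
  < (left): blocked, stay at (row=1, col=3)
  ^ (up): blocked, stay at (row=1, col=3)
  [×4]> (right): blocked, stay at (row=1, col=3)
Final: (row=1, col=3)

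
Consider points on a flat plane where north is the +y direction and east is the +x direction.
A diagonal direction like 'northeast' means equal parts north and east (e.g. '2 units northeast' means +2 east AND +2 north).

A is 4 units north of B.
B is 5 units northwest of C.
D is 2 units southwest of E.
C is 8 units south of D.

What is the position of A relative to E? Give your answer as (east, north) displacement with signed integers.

Answer: A is at (east=-7, north=-1) relative to E.

Derivation:
Place E at the origin (east=0, north=0).
  D is 2 units southwest of E: delta (east=-2, north=-2); D at (east=-2, north=-2).
  C is 8 units south of D: delta (east=+0, north=-8); C at (east=-2, north=-10).
  B is 5 units northwest of C: delta (east=-5, north=+5); B at (east=-7, north=-5).
  A is 4 units north of B: delta (east=+0, north=+4); A at (east=-7, north=-1).
Therefore A relative to E: (east=-7, north=-1).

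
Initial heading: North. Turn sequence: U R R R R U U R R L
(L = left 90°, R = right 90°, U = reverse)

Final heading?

Answer: Final heading: West

Derivation:
Start: North
  U (U-turn (180°)) -> South
  R (right (90° clockwise)) -> West
  R (right (90° clockwise)) -> North
  R (right (90° clockwise)) -> East
  R (right (90° clockwise)) -> South
  U (U-turn (180°)) -> North
  U (U-turn (180°)) -> South
  R (right (90° clockwise)) -> West
  R (right (90° clockwise)) -> North
  L (left (90° counter-clockwise)) -> West
Final: West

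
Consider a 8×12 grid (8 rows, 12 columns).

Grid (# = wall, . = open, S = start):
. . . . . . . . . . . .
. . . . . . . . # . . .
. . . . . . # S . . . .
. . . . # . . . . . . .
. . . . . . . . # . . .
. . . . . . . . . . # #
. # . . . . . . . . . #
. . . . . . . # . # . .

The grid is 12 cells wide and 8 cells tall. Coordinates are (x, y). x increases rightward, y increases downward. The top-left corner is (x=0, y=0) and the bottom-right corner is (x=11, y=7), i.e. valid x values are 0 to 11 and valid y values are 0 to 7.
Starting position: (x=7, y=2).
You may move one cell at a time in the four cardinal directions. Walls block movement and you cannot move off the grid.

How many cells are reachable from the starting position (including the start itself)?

Answer: Reachable cells: 86

Derivation:
BFS flood-fill from (x=7, y=2):
  Distance 0: (x=7, y=2)
  Distance 1: (x=7, y=1), (x=8, y=2), (x=7, y=3)
  Distance 2: (x=7, y=0), (x=6, y=1), (x=9, y=2), (x=6, y=3), (x=8, y=3), (x=7, y=4)
  Distance 3: (x=6, y=0), (x=8, y=0), (x=5, y=1), (x=9, y=1), (x=10, y=2), (x=5, y=3), (x=9, y=3), (x=6, y=4), (x=7, y=5)
  Distance 4: (x=5, y=0), (x=9, y=0), (x=4, y=1), (x=10, y=1), (x=5, y=2), (x=11, y=2), (x=10, y=3), (x=5, y=4), (x=9, y=4), (x=6, y=5), (x=8, y=5), (x=7, y=6)
  Distance 5: (x=4, y=0), (x=10, y=0), (x=3, y=1), (x=11, y=1), (x=4, y=2), (x=11, y=3), (x=4, y=4), (x=10, y=4), (x=5, y=5), (x=9, y=5), (x=6, y=6), (x=8, y=6)
  Distance 6: (x=3, y=0), (x=11, y=0), (x=2, y=1), (x=3, y=2), (x=3, y=4), (x=11, y=4), (x=4, y=5), (x=5, y=6), (x=9, y=6), (x=6, y=7), (x=8, y=7)
  Distance 7: (x=2, y=0), (x=1, y=1), (x=2, y=2), (x=3, y=3), (x=2, y=4), (x=3, y=5), (x=4, y=6), (x=10, y=6), (x=5, y=7)
  Distance 8: (x=1, y=0), (x=0, y=1), (x=1, y=2), (x=2, y=3), (x=1, y=4), (x=2, y=5), (x=3, y=6), (x=4, y=7), (x=10, y=7)
  Distance 9: (x=0, y=0), (x=0, y=2), (x=1, y=3), (x=0, y=4), (x=1, y=5), (x=2, y=6), (x=3, y=7), (x=11, y=7)
  Distance 10: (x=0, y=3), (x=0, y=5), (x=2, y=7)
  Distance 11: (x=0, y=6), (x=1, y=7)
  Distance 12: (x=0, y=7)
Total reachable: 86 (grid has 86 open cells total)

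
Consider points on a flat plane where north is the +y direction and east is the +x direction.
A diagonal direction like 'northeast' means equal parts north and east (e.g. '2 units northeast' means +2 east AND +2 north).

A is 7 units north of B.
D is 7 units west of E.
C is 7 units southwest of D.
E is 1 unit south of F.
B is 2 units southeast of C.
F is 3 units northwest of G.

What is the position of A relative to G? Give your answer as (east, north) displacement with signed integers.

Place G at the origin (east=0, north=0).
  F is 3 units northwest of G: delta (east=-3, north=+3); F at (east=-3, north=3).
  E is 1 unit south of F: delta (east=+0, north=-1); E at (east=-3, north=2).
  D is 7 units west of E: delta (east=-7, north=+0); D at (east=-10, north=2).
  C is 7 units southwest of D: delta (east=-7, north=-7); C at (east=-17, north=-5).
  B is 2 units southeast of C: delta (east=+2, north=-2); B at (east=-15, north=-7).
  A is 7 units north of B: delta (east=+0, north=+7); A at (east=-15, north=0).
Therefore A relative to G: (east=-15, north=0).

Answer: A is at (east=-15, north=0) relative to G.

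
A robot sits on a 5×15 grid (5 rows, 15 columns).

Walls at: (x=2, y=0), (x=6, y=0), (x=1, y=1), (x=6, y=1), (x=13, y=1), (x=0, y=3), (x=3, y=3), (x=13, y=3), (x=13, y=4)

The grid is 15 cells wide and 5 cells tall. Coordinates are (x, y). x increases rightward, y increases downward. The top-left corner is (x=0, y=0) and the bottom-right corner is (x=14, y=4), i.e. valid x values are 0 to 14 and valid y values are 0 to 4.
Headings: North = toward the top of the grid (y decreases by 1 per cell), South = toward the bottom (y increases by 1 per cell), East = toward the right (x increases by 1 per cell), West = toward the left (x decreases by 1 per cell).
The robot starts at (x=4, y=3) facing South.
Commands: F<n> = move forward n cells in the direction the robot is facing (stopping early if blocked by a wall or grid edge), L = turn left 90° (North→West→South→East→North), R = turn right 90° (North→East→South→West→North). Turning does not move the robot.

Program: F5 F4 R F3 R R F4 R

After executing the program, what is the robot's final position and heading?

Answer: Final position: (x=5, y=4), facing South

Derivation:
Start: (x=4, y=3), facing South
  F5: move forward 1/5 (blocked), now at (x=4, y=4)
  F4: move forward 0/4 (blocked), now at (x=4, y=4)
  R: turn right, now facing West
  F3: move forward 3, now at (x=1, y=4)
  R: turn right, now facing North
  R: turn right, now facing East
  F4: move forward 4, now at (x=5, y=4)
  R: turn right, now facing South
Final: (x=5, y=4), facing South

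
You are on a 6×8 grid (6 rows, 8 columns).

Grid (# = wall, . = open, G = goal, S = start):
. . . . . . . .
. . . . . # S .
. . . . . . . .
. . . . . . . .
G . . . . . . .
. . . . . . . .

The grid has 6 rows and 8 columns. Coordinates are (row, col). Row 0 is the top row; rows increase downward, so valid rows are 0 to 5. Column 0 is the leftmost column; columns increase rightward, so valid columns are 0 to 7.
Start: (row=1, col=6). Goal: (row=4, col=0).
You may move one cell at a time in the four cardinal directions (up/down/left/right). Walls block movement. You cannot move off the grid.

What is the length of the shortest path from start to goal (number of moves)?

BFS from (row=1, col=6) until reaching (row=4, col=0):
  Distance 0: (row=1, col=6)
  Distance 1: (row=0, col=6), (row=1, col=7), (row=2, col=6)
  Distance 2: (row=0, col=5), (row=0, col=7), (row=2, col=5), (row=2, col=7), (row=3, col=6)
  Distance 3: (row=0, col=4), (row=2, col=4), (row=3, col=5), (row=3, col=7), (row=4, col=6)
  Distance 4: (row=0, col=3), (row=1, col=4), (row=2, col=3), (row=3, col=4), (row=4, col=5), (row=4, col=7), (row=5, col=6)
  Distance 5: (row=0, col=2), (row=1, col=3), (row=2, col=2), (row=3, col=3), (row=4, col=4), (row=5, col=5), (row=5, col=7)
  Distance 6: (row=0, col=1), (row=1, col=2), (row=2, col=1), (row=3, col=2), (row=4, col=3), (row=5, col=4)
  Distance 7: (row=0, col=0), (row=1, col=1), (row=2, col=0), (row=3, col=1), (row=4, col=2), (row=5, col=3)
  Distance 8: (row=1, col=0), (row=3, col=0), (row=4, col=1), (row=5, col=2)
  Distance 9: (row=4, col=0), (row=5, col=1)  <- goal reached here
One shortest path (9 moves): (row=1, col=6) -> (row=2, col=6) -> (row=2, col=5) -> (row=2, col=4) -> (row=2, col=3) -> (row=2, col=2) -> (row=2, col=1) -> (row=2, col=0) -> (row=3, col=0) -> (row=4, col=0)

Answer: Shortest path length: 9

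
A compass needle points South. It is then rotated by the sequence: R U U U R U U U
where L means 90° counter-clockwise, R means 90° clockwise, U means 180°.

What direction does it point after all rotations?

Start: South
  R (right (90° clockwise)) -> West
  U (U-turn (180°)) -> East
  U (U-turn (180°)) -> West
  U (U-turn (180°)) -> East
  R (right (90° clockwise)) -> South
  U (U-turn (180°)) -> North
  U (U-turn (180°)) -> South
  U (U-turn (180°)) -> North
Final: North

Answer: Final heading: North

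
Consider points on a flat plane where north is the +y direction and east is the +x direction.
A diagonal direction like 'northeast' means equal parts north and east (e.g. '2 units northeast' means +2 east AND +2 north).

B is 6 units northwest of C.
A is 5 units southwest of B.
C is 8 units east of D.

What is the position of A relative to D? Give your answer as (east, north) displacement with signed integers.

Place D at the origin (east=0, north=0).
  C is 8 units east of D: delta (east=+8, north=+0); C at (east=8, north=0).
  B is 6 units northwest of C: delta (east=-6, north=+6); B at (east=2, north=6).
  A is 5 units southwest of B: delta (east=-5, north=-5); A at (east=-3, north=1).
Therefore A relative to D: (east=-3, north=1).

Answer: A is at (east=-3, north=1) relative to D.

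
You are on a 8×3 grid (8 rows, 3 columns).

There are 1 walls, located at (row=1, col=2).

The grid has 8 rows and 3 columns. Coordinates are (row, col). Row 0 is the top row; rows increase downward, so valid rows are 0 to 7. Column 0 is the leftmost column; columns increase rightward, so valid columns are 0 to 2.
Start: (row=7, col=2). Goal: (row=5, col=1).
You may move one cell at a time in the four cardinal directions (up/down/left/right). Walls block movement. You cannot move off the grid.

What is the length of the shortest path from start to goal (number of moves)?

BFS from (row=7, col=2) until reaching (row=5, col=1):
  Distance 0: (row=7, col=2)
  Distance 1: (row=6, col=2), (row=7, col=1)
  Distance 2: (row=5, col=2), (row=6, col=1), (row=7, col=0)
  Distance 3: (row=4, col=2), (row=5, col=1), (row=6, col=0)  <- goal reached here
One shortest path (3 moves): (row=7, col=2) -> (row=7, col=1) -> (row=6, col=1) -> (row=5, col=1)

Answer: Shortest path length: 3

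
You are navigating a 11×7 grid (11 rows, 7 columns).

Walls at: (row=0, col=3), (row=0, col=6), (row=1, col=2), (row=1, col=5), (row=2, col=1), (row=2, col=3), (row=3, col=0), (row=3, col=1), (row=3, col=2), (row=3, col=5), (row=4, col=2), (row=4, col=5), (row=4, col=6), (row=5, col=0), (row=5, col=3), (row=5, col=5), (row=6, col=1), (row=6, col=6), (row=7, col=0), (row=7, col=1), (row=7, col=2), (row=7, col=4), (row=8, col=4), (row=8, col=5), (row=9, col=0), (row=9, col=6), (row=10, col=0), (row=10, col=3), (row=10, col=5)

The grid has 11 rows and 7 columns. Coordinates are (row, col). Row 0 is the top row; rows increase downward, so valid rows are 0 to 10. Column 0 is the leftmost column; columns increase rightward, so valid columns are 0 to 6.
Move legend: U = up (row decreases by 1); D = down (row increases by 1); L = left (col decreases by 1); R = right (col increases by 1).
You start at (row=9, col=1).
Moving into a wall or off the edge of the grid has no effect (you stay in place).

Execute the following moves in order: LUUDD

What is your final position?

Answer: Final position: (row=10, col=1)

Derivation:
Start: (row=9, col=1)
  L (left): blocked, stay at (row=9, col=1)
  U (up): (row=9, col=1) -> (row=8, col=1)
  U (up): blocked, stay at (row=8, col=1)
  D (down): (row=8, col=1) -> (row=9, col=1)
  D (down): (row=9, col=1) -> (row=10, col=1)
Final: (row=10, col=1)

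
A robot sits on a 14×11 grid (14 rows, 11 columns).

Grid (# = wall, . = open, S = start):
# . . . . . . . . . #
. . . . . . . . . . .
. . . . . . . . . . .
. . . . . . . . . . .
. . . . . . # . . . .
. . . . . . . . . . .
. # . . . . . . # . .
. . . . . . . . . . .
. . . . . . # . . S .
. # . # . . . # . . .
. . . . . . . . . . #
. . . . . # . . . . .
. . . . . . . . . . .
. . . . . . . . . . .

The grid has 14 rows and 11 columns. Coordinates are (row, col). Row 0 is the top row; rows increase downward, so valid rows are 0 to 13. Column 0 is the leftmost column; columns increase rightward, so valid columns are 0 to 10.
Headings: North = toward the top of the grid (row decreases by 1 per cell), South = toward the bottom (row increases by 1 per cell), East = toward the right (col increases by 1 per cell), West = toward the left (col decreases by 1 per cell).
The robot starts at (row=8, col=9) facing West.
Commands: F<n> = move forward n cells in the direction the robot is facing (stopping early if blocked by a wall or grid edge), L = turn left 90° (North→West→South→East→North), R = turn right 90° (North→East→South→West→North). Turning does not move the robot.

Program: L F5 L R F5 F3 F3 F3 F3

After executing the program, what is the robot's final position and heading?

Start: (row=8, col=9), facing West
  L: turn left, now facing South
  F5: move forward 5, now at (row=13, col=9)
  L: turn left, now facing East
  R: turn right, now facing South
  F5: move forward 0/5 (blocked), now at (row=13, col=9)
  [×4]F3: move forward 0/3 (blocked), now at (row=13, col=9)
Final: (row=13, col=9), facing South

Answer: Final position: (row=13, col=9), facing South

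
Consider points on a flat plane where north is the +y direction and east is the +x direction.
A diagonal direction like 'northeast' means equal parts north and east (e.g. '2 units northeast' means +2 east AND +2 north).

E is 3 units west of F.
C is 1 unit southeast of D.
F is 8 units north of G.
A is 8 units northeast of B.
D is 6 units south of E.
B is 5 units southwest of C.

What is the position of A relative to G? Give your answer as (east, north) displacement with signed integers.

Answer: A is at (east=1, north=4) relative to G.

Derivation:
Place G at the origin (east=0, north=0).
  F is 8 units north of G: delta (east=+0, north=+8); F at (east=0, north=8).
  E is 3 units west of F: delta (east=-3, north=+0); E at (east=-3, north=8).
  D is 6 units south of E: delta (east=+0, north=-6); D at (east=-3, north=2).
  C is 1 unit southeast of D: delta (east=+1, north=-1); C at (east=-2, north=1).
  B is 5 units southwest of C: delta (east=-5, north=-5); B at (east=-7, north=-4).
  A is 8 units northeast of B: delta (east=+8, north=+8); A at (east=1, north=4).
Therefore A relative to G: (east=1, north=4).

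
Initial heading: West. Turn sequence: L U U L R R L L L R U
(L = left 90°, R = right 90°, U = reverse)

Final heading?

Answer: Final heading: West

Derivation:
Start: West
  L (left (90° counter-clockwise)) -> South
  U (U-turn (180°)) -> North
  U (U-turn (180°)) -> South
  L (left (90° counter-clockwise)) -> East
  R (right (90° clockwise)) -> South
  R (right (90° clockwise)) -> West
  L (left (90° counter-clockwise)) -> South
  L (left (90° counter-clockwise)) -> East
  L (left (90° counter-clockwise)) -> North
  R (right (90° clockwise)) -> East
  U (U-turn (180°)) -> West
Final: West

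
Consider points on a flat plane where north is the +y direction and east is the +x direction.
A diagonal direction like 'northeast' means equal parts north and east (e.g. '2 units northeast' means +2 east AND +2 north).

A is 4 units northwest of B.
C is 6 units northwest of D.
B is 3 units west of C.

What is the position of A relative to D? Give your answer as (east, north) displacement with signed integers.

Answer: A is at (east=-13, north=10) relative to D.

Derivation:
Place D at the origin (east=0, north=0).
  C is 6 units northwest of D: delta (east=-6, north=+6); C at (east=-6, north=6).
  B is 3 units west of C: delta (east=-3, north=+0); B at (east=-9, north=6).
  A is 4 units northwest of B: delta (east=-4, north=+4); A at (east=-13, north=10).
Therefore A relative to D: (east=-13, north=10).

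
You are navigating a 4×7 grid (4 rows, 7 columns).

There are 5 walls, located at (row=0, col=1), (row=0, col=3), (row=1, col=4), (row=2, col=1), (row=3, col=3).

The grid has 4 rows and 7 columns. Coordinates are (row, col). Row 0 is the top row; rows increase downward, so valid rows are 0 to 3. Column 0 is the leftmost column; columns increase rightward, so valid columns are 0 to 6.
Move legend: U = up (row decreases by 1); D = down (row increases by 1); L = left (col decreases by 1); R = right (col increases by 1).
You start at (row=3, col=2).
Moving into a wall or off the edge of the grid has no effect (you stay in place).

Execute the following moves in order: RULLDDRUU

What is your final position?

Start: (row=3, col=2)
  R (right): blocked, stay at (row=3, col=2)
  U (up): (row=3, col=2) -> (row=2, col=2)
  L (left): blocked, stay at (row=2, col=2)
  L (left): blocked, stay at (row=2, col=2)
  D (down): (row=2, col=2) -> (row=3, col=2)
  D (down): blocked, stay at (row=3, col=2)
  R (right): blocked, stay at (row=3, col=2)
  U (up): (row=3, col=2) -> (row=2, col=2)
  U (up): (row=2, col=2) -> (row=1, col=2)
Final: (row=1, col=2)

Answer: Final position: (row=1, col=2)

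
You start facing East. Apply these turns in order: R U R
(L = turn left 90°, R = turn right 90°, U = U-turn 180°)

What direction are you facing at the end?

Start: East
  R (right (90° clockwise)) -> South
  U (U-turn (180°)) -> North
  R (right (90° clockwise)) -> East
Final: East

Answer: Final heading: East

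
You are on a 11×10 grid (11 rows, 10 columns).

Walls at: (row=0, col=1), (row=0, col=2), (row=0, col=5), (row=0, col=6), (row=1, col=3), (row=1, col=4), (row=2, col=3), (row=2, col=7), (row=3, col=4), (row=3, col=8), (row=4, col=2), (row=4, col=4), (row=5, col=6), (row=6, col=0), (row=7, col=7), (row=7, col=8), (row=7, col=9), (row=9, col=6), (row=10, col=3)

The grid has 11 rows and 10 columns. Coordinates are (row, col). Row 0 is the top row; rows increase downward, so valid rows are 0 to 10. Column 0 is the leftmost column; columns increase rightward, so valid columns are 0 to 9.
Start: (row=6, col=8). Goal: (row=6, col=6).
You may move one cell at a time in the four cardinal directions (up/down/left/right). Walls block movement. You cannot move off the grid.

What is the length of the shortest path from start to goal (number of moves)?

BFS from (row=6, col=8) until reaching (row=6, col=6):
  Distance 0: (row=6, col=8)
  Distance 1: (row=5, col=8), (row=6, col=7), (row=6, col=9)
  Distance 2: (row=4, col=8), (row=5, col=7), (row=5, col=9), (row=6, col=6)  <- goal reached here
One shortest path (2 moves): (row=6, col=8) -> (row=6, col=7) -> (row=6, col=6)

Answer: Shortest path length: 2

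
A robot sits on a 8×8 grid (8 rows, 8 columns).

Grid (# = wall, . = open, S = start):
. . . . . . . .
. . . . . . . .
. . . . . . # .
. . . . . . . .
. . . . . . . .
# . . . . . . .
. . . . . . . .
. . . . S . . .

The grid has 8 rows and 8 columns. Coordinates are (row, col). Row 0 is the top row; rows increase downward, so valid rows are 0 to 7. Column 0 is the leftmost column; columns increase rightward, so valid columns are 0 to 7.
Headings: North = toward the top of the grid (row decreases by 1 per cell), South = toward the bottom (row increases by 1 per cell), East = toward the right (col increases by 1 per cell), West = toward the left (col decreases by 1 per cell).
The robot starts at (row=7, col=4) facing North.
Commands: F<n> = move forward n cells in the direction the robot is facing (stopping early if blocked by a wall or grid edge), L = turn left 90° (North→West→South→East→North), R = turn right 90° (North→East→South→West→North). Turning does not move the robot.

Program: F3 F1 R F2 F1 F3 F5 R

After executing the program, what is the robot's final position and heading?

Answer: Final position: (row=3, col=7), facing South

Derivation:
Start: (row=7, col=4), facing North
  F3: move forward 3, now at (row=4, col=4)
  F1: move forward 1, now at (row=3, col=4)
  R: turn right, now facing East
  F2: move forward 2, now at (row=3, col=6)
  F1: move forward 1, now at (row=3, col=7)
  F3: move forward 0/3 (blocked), now at (row=3, col=7)
  F5: move forward 0/5 (blocked), now at (row=3, col=7)
  R: turn right, now facing South
Final: (row=3, col=7), facing South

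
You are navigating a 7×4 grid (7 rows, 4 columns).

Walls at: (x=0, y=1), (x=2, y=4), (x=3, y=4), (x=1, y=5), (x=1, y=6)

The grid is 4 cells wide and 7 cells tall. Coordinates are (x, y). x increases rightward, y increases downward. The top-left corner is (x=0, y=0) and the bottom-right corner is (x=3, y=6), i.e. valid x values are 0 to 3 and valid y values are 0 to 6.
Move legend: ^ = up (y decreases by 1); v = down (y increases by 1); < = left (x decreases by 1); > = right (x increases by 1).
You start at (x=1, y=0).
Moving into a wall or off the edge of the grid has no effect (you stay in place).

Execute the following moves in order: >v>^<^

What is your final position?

Start: (x=1, y=0)
  > (right): (x=1, y=0) -> (x=2, y=0)
  v (down): (x=2, y=0) -> (x=2, y=1)
  > (right): (x=2, y=1) -> (x=3, y=1)
  ^ (up): (x=3, y=1) -> (x=3, y=0)
  < (left): (x=3, y=0) -> (x=2, y=0)
  ^ (up): blocked, stay at (x=2, y=0)
Final: (x=2, y=0)

Answer: Final position: (x=2, y=0)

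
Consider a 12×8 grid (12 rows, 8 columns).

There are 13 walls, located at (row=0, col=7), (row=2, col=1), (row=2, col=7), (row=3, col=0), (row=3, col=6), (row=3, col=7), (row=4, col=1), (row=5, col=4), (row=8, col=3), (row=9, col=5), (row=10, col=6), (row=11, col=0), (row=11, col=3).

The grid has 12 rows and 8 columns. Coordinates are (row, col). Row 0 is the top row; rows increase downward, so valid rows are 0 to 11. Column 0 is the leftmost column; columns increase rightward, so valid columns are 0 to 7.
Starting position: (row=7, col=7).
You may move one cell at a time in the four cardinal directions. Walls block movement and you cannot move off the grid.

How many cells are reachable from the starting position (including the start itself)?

BFS flood-fill from (row=7, col=7):
  Distance 0: (row=7, col=7)
  Distance 1: (row=6, col=7), (row=7, col=6), (row=8, col=7)
  Distance 2: (row=5, col=7), (row=6, col=6), (row=7, col=5), (row=8, col=6), (row=9, col=7)
  Distance 3: (row=4, col=7), (row=5, col=6), (row=6, col=5), (row=7, col=4), (row=8, col=5), (row=9, col=6), (row=10, col=7)
  Distance 4: (row=4, col=6), (row=5, col=5), (row=6, col=4), (row=7, col=3), (row=8, col=4), (row=11, col=7)
  Distance 5: (row=4, col=5), (row=6, col=3), (row=7, col=2), (row=9, col=4), (row=11, col=6)
  Distance 6: (row=3, col=5), (row=4, col=4), (row=5, col=3), (row=6, col=2), (row=7, col=1), (row=8, col=2), (row=9, col=3), (row=10, col=4), (row=11, col=5)
  Distance 7: (row=2, col=5), (row=3, col=4), (row=4, col=3), (row=5, col=2), (row=6, col=1), (row=7, col=0), (row=8, col=1), (row=9, col=2), (row=10, col=3), (row=10, col=5), (row=11, col=4)
  Distance 8: (row=1, col=5), (row=2, col=4), (row=2, col=6), (row=3, col=3), (row=4, col=2), (row=5, col=1), (row=6, col=0), (row=8, col=0), (row=9, col=1), (row=10, col=2)
  Distance 9: (row=0, col=5), (row=1, col=4), (row=1, col=6), (row=2, col=3), (row=3, col=2), (row=5, col=0), (row=9, col=0), (row=10, col=1), (row=11, col=2)
  Distance 10: (row=0, col=4), (row=0, col=6), (row=1, col=3), (row=1, col=7), (row=2, col=2), (row=3, col=1), (row=4, col=0), (row=10, col=0), (row=11, col=1)
  Distance 11: (row=0, col=3), (row=1, col=2)
  Distance 12: (row=0, col=2), (row=1, col=1)
  Distance 13: (row=0, col=1), (row=1, col=0)
  Distance 14: (row=0, col=0), (row=2, col=0)
Total reachable: 83 (grid has 83 open cells total)

Answer: Reachable cells: 83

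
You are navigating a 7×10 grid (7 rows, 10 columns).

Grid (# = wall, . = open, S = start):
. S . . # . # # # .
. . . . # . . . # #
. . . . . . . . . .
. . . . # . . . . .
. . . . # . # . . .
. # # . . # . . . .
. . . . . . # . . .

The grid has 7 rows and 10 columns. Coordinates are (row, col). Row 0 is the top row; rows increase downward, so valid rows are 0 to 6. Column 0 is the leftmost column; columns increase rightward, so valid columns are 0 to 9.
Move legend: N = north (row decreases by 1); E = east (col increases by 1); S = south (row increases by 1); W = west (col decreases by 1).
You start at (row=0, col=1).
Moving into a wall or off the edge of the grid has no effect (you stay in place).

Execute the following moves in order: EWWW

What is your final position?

Answer: Final position: (row=0, col=0)

Derivation:
Start: (row=0, col=1)
  E (east): (row=0, col=1) -> (row=0, col=2)
  W (west): (row=0, col=2) -> (row=0, col=1)
  W (west): (row=0, col=1) -> (row=0, col=0)
  W (west): blocked, stay at (row=0, col=0)
Final: (row=0, col=0)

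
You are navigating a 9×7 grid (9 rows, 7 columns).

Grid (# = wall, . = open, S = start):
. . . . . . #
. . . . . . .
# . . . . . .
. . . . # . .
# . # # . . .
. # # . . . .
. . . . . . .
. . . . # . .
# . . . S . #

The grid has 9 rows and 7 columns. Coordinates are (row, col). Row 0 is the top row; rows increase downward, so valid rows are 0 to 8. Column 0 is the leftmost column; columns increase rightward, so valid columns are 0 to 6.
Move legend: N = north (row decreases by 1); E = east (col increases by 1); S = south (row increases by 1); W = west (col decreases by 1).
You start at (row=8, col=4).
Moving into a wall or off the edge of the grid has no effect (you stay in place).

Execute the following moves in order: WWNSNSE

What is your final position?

Answer: Final position: (row=8, col=3)

Derivation:
Start: (row=8, col=4)
  W (west): (row=8, col=4) -> (row=8, col=3)
  W (west): (row=8, col=3) -> (row=8, col=2)
  N (north): (row=8, col=2) -> (row=7, col=2)
  S (south): (row=7, col=2) -> (row=8, col=2)
  N (north): (row=8, col=2) -> (row=7, col=2)
  S (south): (row=7, col=2) -> (row=8, col=2)
  E (east): (row=8, col=2) -> (row=8, col=3)
Final: (row=8, col=3)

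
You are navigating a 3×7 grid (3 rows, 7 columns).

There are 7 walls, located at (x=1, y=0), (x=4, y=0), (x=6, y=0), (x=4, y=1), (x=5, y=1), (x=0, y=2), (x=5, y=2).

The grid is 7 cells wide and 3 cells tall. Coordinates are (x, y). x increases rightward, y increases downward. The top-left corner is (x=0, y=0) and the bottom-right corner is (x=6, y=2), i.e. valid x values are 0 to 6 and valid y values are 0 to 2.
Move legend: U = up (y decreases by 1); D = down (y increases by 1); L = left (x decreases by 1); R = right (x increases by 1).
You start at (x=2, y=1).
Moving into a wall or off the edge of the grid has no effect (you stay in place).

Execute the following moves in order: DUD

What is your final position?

Start: (x=2, y=1)
  D (down): (x=2, y=1) -> (x=2, y=2)
  U (up): (x=2, y=2) -> (x=2, y=1)
  D (down): (x=2, y=1) -> (x=2, y=2)
Final: (x=2, y=2)

Answer: Final position: (x=2, y=2)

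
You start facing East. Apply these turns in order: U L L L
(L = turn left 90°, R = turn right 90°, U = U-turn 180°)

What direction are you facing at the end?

Answer: Final heading: North

Derivation:
Start: East
  U (U-turn (180°)) -> West
  L (left (90° counter-clockwise)) -> South
  L (left (90° counter-clockwise)) -> East
  L (left (90° counter-clockwise)) -> North
Final: North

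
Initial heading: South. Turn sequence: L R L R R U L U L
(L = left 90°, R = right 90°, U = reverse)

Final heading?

Start: South
  L (left (90° counter-clockwise)) -> East
  R (right (90° clockwise)) -> South
  L (left (90° counter-clockwise)) -> East
  R (right (90° clockwise)) -> South
  R (right (90° clockwise)) -> West
  U (U-turn (180°)) -> East
  L (left (90° counter-clockwise)) -> North
  U (U-turn (180°)) -> South
  L (left (90° counter-clockwise)) -> East
Final: East

Answer: Final heading: East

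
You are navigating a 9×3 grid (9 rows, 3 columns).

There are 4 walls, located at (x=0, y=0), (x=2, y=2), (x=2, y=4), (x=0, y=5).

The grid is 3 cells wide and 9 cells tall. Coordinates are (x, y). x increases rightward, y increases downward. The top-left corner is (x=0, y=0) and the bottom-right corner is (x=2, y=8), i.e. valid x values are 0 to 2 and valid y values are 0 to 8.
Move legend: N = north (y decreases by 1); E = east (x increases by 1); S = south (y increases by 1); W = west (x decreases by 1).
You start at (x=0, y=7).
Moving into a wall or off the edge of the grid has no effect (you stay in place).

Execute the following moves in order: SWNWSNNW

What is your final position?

Answer: Final position: (x=0, y=6)

Derivation:
Start: (x=0, y=7)
  S (south): (x=0, y=7) -> (x=0, y=8)
  W (west): blocked, stay at (x=0, y=8)
  N (north): (x=0, y=8) -> (x=0, y=7)
  W (west): blocked, stay at (x=0, y=7)
  S (south): (x=0, y=7) -> (x=0, y=8)
  N (north): (x=0, y=8) -> (x=0, y=7)
  N (north): (x=0, y=7) -> (x=0, y=6)
  W (west): blocked, stay at (x=0, y=6)
Final: (x=0, y=6)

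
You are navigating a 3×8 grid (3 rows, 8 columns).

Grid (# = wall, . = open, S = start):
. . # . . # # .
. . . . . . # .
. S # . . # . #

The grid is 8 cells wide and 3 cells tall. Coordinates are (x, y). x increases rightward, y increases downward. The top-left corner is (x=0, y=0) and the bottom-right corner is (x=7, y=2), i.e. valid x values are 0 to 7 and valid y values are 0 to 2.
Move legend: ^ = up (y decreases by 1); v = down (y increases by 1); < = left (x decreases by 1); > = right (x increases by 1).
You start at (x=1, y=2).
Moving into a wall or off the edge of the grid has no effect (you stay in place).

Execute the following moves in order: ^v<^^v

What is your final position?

Answer: Final position: (x=0, y=1)

Derivation:
Start: (x=1, y=2)
  ^ (up): (x=1, y=2) -> (x=1, y=1)
  v (down): (x=1, y=1) -> (x=1, y=2)
  < (left): (x=1, y=2) -> (x=0, y=2)
  ^ (up): (x=0, y=2) -> (x=0, y=1)
  ^ (up): (x=0, y=1) -> (x=0, y=0)
  v (down): (x=0, y=0) -> (x=0, y=1)
Final: (x=0, y=1)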